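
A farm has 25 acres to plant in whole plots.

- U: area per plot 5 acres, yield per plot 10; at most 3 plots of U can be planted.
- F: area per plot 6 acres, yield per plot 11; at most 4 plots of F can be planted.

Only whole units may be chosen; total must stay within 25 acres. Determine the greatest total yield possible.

44

Take 4×F: area 24 ≤ 25, yield 4·11 = 44.
No other integer combination yields more.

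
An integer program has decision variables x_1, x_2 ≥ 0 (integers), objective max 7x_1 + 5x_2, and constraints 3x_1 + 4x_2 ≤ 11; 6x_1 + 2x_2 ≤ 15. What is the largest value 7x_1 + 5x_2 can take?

Relaxing integrality, the LP optimum is 20.61 at (x_1,x_2) = (2.11, 1.17), which is not an integer point.
(x_1,x_2)=(2,1): 3·2+4·1=10≤11, 6·2+2·1=14≤15, objective 19.
(x_1,x_2)=(1,2): 3·1+4·2=11≤11, 6·1+2·2=10≤15, objective 17.
(x_1,x_2)=(2,0): 3·2+4·0=6≤11, 6·2+2·0=12≤15, objective 14.
(x_1,x_2)=(1,1): 3·1+4·1=7≤11, 6·1+2·1=8≤15, objective 12.
Maximum is 19 at (x_1,x_2)=(2,1).

19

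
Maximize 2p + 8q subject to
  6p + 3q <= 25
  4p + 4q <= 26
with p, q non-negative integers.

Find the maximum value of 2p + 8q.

Relaxing integrality, the LP optimum is 52.00 at (p,q) = (0, 6.5), which is not an integer point.
(p,q)=(0,6): 6·0+3·6=18≤25, 4·0+4·6=24≤26, objective 48.
(p,q)=(1,5): 6·1+3·5=21≤25, 4·1+4·5=24≤26, objective 42.
(p,q)=(0,5): 6·0+3·5=15≤25, 4·0+4·5=20≤26, objective 40.
Maximum is 48 at (p,q)=(0,6).

48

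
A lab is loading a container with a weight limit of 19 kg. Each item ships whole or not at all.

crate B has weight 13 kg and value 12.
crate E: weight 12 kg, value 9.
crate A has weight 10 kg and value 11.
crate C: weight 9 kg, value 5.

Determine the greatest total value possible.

16

This is an integer program with binary decision variables.
crate B: weight 13 ≤ 19, value 12.
crate A + crate C: weight 10 + 9 = 19 ≤ 19, value 11 + 5 = 16.
crate A: weight 10 ≤ 19, value 11.
Best is crate A and crate C with total value 16.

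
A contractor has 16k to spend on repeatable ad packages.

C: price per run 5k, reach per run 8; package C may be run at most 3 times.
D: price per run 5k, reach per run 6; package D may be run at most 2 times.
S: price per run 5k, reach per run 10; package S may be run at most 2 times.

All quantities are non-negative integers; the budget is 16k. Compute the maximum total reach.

28

S has the best ratio (10/5); taking only S gives at most 2×10 = 20 (stopped by the supply cap of 2).
Mixing does better — 1×C and 2×S: price 15 ≤ 16, reach 1·8 + 2·10 = 28.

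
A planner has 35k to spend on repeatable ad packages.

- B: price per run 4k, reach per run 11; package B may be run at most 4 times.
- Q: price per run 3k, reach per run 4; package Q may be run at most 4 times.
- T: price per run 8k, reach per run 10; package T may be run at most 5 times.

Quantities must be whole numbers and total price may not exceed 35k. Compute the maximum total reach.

This is a bounded integer knapsack.
B has the best ratio (11/4); taking only B gives at most 4×11 = 44 (stopped by the supply cap of 4).
Mixing does better — 4×B, 1×Q, and 2×T: price 35 ≤ 35, reach 4·11 + 1·4 + 2·10 = 68.

68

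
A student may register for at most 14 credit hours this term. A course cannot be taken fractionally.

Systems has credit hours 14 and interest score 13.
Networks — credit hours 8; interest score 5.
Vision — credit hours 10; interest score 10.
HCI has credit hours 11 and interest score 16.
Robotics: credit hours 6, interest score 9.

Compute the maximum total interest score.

16

Networks + Robotics: credit hours 8 + 6 = 14 ≤ 14, interest score 5 + 9 = 14.
Systems: credit hours 14 ≤ 14, interest score 13.
HCI: credit hours 11 ≤ 14, interest score 16.
Best is HCI with total interest score 16.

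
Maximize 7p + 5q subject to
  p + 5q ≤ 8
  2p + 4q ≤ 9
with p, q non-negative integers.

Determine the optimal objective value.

Relaxing integrality, the LP optimum is 31.50 at (p,q) = (4.5, 0), which is not an integer point.
(p,q)=(4,0): 1·4+5·0=4≤8, 2·4+4·0=8≤9, objective 28.
(p,q)=(3,0): 1·3+5·0=3≤8, 2·3+4·0=6≤9, objective 21.
The best lattice point is (4,0), giving 28.

28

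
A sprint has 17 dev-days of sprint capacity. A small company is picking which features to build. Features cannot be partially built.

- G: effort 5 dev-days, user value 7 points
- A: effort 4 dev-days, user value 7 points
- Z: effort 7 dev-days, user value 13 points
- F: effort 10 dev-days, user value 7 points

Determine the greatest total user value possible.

27

G + Z: effort 5 + 7 = 12 ≤ 17, user value 7 + 13 = 20.
A + Z: effort 4 + 7 = 11 ≤ 17, user value 7 + 13 = 20.
G + A + Z: effort 5 + 4 + 7 = 16 ≤ 17, user value 7 + 7 + 13 = 27.
Best is G, A, and Z with total user value 27.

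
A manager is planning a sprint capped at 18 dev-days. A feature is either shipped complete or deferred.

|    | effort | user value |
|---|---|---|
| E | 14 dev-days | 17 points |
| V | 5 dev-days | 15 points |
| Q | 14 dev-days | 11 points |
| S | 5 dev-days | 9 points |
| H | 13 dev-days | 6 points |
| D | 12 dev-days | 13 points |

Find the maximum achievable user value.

Treat it as a binary knapsack problem.
V + S: effort 5 + 5 = 10 ≤ 18, user value 15 + 9 = 24.
V + D: effort 5 + 12 = 17 ≤ 18, user value 15 + 13 = 28.
Best is V and D with total user value 28.

28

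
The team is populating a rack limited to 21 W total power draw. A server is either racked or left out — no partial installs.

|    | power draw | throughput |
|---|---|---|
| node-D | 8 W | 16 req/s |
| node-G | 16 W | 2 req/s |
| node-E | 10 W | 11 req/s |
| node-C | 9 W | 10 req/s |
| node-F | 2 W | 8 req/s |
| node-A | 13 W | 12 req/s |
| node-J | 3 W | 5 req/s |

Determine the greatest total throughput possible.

35

Take node-D, node-E, and node-F: power draw 8 + 10 + 2 = 20 ≤ 21, throughput 16 + 11 + 8 = 35.
No other feasible combination does better.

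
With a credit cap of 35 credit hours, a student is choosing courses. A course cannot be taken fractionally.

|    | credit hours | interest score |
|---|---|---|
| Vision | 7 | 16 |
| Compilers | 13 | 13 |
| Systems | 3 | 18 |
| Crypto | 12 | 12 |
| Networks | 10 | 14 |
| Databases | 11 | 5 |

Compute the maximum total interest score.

61

Take Vision, Compilers, Systems, and Networks: credit hours 7 + 13 + 3 + 10 = 33 ≤ 35, interest score 16 + 13 + 18 + 14 = 61.
No other feasible combination does better.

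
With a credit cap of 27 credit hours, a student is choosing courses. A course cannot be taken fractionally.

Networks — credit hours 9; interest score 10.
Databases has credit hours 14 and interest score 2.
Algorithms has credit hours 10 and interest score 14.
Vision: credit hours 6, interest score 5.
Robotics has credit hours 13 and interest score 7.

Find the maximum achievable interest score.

Allowing fractional choices, the relaxed optimum would be about 30.1, but courses are indivisible.
Networks + Algorithms: credit hours 9 + 10 = 19 ≤ 27, interest score 10 + 14 = 24.
Networks + Algorithms + Vision: credit hours 9 + 10 + 6 = 25 ≤ 27, interest score 10 + 14 + 5 = 29.
Best is Networks, Algorithms, and Vision with total interest score 29.

29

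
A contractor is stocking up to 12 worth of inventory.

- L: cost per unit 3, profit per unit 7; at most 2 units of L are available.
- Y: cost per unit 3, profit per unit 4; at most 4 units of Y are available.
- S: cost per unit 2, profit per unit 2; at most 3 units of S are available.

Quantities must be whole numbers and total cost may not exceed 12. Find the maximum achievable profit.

This is a bounded integer knapsack.
2×L and 2×Y: cost 12 ≤ 12, profit 2·7 + 2·4 = 22.
2×L and 3×S: cost 12 ≤ 12, profit 2·7 + 3·2 = 20.
Best is 22.

22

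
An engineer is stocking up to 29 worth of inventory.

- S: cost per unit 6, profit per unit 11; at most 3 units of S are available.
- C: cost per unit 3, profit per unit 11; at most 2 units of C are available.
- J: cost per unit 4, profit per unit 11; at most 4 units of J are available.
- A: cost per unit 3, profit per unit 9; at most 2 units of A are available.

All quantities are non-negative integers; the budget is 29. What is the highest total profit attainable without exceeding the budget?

This is a bounded integer knapsack.
C has the best ratio (11/3); taking only C gives at most 2×11 = 22 (stopped by the supply cap of 2).
Mixing does better — 2×C, 4×J, and 2×A: cost 28 ≤ 29, profit 2·11 + 4·11 + 2·9 = 84.

84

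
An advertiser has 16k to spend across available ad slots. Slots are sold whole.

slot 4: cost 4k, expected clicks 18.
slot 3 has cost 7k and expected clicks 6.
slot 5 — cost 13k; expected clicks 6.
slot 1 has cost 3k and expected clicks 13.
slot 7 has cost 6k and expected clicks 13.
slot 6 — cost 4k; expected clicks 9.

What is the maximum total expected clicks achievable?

Take slot 4, slot 1, and slot 7: cost 4 + 3 + 6 = 13 ≤ 16, expected clicks 18 + 13 + 13 = 44.
No other feasible combination does better.

44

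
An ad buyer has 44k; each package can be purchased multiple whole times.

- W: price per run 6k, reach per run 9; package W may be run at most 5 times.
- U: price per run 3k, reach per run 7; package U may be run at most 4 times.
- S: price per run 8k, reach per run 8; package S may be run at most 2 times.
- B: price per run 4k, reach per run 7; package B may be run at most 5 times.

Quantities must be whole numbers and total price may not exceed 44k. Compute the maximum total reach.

81

Take 2×W, 4×U, and 5×B: price 44 ≤ 44, reach 2·9 + 4·7 + 5·7 = 81.
U has the best ratio (7/3) and is taken to its limit of 4; remaining capacity is filled optimally with the others.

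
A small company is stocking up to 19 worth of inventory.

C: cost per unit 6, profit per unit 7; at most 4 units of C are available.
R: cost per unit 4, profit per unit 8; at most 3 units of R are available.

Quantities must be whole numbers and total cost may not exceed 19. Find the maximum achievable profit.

31

This is a bounded integer knapsack.
3×R: cost 12 ≤ 19, profit 3·8 = 24.
1×C and 3×R: cost 18 ≤ 19, profit 1·7 + 3·8 = 31.
Best is 31.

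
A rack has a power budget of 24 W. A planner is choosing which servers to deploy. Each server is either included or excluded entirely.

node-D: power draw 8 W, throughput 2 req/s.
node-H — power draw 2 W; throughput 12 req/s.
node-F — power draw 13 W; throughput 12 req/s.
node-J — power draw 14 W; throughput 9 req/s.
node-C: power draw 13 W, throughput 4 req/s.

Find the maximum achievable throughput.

This is an integer program with binary decision variables.
Allowing fractional choices, the relaxed optimum would be about 29.8, but servers are indivisible.
node-D + node-H + node-F: power draw 8 + 2 + 13 = 23 ≤ 24, throughput 2 + 12 + 12 = 26.
node-D + node-H + node-J: power draw 8 + 2 + 14 = 24 ≤ 24, throughput 2 + 12 + 9 = 23.
node-H + node-F: power draw 2 + 13 = 15 ≤ 24, throughput 12 + 12 = 24.
Best is node-D, node-H, and node-F with total throughput 26.

26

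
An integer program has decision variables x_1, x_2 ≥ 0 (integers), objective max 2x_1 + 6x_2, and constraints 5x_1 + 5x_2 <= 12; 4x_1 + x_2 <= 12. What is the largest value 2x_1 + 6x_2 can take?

The continuous relaxation peaks at (0, 2.4) with value 14.40; rounding to a feasible lattice point costs some objective.
(x_1,x_2)=(0,2): 5·0+5·2=10≤12, 4·0+1·2=2≤12, objective 12.
(x_1,x_2)=(1,1): 5·1+5·1=10≤12, 4·1+1·1=5≤12, objective 8.
(x_1,x_2)=(0,1): 5·0+5·1=5≤12, 4·0+1·1=1≤12, objective 6.
Maximum is 12 at (x_1,x_2)=(0,2).

12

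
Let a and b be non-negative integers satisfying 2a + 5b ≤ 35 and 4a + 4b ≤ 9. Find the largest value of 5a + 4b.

10

Relaxing integrality, the LP optimum is 11.25 at (a,b) = (2.25, 0), which is not an integer point.
(a,b)=(2,0): 2·2+5·0=4≤35, 4·2+4·0=8≤9, objective 10.
(a,b)=(1,1): 2·1+5·1=7≤35, 4·1+4·1=8≤9, objective 9.
Maximum is 10 at (a,b)=(2,0).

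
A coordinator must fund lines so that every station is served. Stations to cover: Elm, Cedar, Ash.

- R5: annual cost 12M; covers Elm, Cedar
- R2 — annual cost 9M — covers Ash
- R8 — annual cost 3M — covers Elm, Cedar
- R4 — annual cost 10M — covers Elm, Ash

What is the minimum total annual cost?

Choose R2 and R8: together they cover Elm, Cedar, Ash — every station.
Total annual cost: 9 + 3 = 12.
No cover costs less than 12.

12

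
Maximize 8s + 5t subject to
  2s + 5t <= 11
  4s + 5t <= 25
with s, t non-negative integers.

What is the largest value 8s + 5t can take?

40

Relaxing integrality, the LP optimum is 44.00 at (s,t) = (5.5, 0), which is not an integer point.
(s,t)=(5,0): 2·5+5·0=10≤11, 4·5+5·0=20≤25, objective 40.
(s,t)=(4,0): 2·4+5·0=8≤11, 4·4+5·0=16≤25, objective 32.
The best lattice point is (5,0), giving 40.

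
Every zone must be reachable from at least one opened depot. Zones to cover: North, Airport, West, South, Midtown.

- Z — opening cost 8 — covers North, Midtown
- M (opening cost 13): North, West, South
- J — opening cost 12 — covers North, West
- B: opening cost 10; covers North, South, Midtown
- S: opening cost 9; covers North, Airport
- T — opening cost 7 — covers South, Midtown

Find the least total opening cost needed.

28

This is an integer covering problem.
The greedy cost-per-new-zone heuristic would pick B, S, and J for 31, but a cheaper cover exists.
Choose J, S, and T: together they cover North, Airport, West, South, Midtown — every zone.
Total opening cost: 12 + 9 + 7 = 28.
No cover costs less than 28.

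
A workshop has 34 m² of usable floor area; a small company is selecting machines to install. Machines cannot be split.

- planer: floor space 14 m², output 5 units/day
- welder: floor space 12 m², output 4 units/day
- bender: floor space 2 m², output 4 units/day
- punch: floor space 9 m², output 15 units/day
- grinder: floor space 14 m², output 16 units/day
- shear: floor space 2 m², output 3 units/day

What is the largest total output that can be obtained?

This is an integer program with binary decision variables.
bender + punch + grinder + shear: floor space 2 + 9 + 14 + 2 = 27 ≤ 34, output 4 + 15 + 16 + 3 = 38.
bender + punch + grinder: floor space 2 + 9 + 14 = 25 ≤ 34, output 4 + 15 + 16 = 35.
punch + grinder + shear: floor space 9 + 14 + 2 = 25 ≤ 34, output 15 + 16 + 3 = 34.
Best is bender, punch, grinder, and shear with total output 38.

38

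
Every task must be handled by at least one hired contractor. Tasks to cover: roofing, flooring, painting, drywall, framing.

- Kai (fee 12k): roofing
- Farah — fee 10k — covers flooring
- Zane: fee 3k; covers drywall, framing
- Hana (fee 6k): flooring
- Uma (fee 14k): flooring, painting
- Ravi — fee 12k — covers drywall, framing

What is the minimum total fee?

This is a weighted set-cover instance.
The greedy cost-per-new-task heuristic would pick Zane, Hana, Kai, and Uma for 35, but a cheaper cover exists.
Choose Kai, Zane, and Uma: together they cover roofing, flooring, painting, drywall, framing — every task.
Total fee: 12 + 3 + 14 = 29.
No cover costs less than 29.

29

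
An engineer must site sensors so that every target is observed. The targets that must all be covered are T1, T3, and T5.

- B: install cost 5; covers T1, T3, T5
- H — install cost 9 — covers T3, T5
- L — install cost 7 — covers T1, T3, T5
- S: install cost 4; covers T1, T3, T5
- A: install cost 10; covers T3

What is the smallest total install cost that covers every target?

4

This is an integer covering problem.
S alone covers T1, T3, T5 — every target.
Total install cost: 4.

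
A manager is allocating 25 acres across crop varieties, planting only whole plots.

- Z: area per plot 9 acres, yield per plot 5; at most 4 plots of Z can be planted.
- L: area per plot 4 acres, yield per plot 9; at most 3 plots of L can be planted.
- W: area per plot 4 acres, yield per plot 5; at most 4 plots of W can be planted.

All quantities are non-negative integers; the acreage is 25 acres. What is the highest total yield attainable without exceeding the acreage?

42

This is a bounded integer knapsack.
3×L and 3×W: area 24 ≤ 25, yield 3·9 + 3·5 = 42.
2×L and 4×W: area 24 ≤ 25, yield 2·9 + 4·5 = 38.
Best is 42.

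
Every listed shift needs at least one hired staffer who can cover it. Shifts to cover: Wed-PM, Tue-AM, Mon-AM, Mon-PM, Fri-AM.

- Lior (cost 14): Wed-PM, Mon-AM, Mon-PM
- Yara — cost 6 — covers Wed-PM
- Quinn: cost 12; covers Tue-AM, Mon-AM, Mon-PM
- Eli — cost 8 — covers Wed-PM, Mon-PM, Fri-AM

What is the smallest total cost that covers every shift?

20

This is a weighted set-cover instance.
Choose Quinn and Eli: together they cover Wed-PM, Tue-AM, Mon-AM, Mon-PM, Fri-AM — every shift.
Total cost: 12 + 8 = 20.
No cover costs less than 20.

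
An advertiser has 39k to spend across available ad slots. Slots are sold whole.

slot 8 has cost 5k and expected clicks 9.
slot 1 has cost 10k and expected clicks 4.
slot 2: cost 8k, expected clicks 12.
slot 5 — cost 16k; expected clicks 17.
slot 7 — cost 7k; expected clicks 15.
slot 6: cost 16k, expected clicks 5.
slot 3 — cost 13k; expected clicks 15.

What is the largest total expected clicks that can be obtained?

53

Take slot 8, slot 2, slot 5, and slot 7: cost 5 + 8 + 16 + 7 = 36 ≤ 39, expected clicks 9 + 12 + 17 + 15 = 53.
No other feasible combination does better.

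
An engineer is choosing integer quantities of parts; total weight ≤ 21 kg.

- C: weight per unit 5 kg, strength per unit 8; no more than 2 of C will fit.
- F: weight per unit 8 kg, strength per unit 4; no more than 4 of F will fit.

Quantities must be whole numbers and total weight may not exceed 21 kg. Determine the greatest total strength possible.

1×C and 2×F: weight 21 ≤ 21, strength 1·8 + 2·4 = 16.
2×C and 1×F: weight 18 ≤ 21, strength 2·8 + 1·4 = 20.
Best is 20.

20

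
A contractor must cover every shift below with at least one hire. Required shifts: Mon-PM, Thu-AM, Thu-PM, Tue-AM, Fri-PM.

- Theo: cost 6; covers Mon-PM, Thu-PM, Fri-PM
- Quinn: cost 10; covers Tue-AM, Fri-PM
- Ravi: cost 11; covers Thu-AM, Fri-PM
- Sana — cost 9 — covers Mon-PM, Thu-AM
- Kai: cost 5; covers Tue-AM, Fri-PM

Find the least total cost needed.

20

Choose Theo, Sana, and Kai: together they cover Mon-PM, Thu-AM, Thu-PM, Tue-AM, Fri-PM — every shift.
Total cost: 6 + 9 + 5 = 20.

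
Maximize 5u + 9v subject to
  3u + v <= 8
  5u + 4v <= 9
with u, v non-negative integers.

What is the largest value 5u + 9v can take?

18

The continuous relaxation peaks at (0, 2.25) with value 20.25; rounding to a feasible lattice point costs some objective.
(u,v)=(0,2): 3·0+1·2=2≤8, 5·0+4·2=8≤9, objective 18.
(u,v)=(1,1): 3·1+1·1=4≤8, 5·1+4·1=9≤9, objective 14.
(u,v)=(0,1): 3·0+1·1=1≤8, 5·0+4·1=4≤9, objective 9.
The best lattice point is (0,2), giving 18.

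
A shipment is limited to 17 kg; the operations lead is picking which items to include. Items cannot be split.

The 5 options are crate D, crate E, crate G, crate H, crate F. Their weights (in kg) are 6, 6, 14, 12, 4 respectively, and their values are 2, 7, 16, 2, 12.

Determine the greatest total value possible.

21

Allowing fractional choices, the relaxed optimum would be about 27.0, but items are indivisible.
crate G: weight 14 ≤ 17, value 16.
crate E + crate F: weight 6 + 4 = 10 ≤ 17, value 7 + 12 = 19.
crate D + crate E + crate F: weight 6 + 6 + 4 = 16 ≤ 17, value 2 + 7 + 12 = 21.
Best is crate D, crate E, and crate F with total value 21.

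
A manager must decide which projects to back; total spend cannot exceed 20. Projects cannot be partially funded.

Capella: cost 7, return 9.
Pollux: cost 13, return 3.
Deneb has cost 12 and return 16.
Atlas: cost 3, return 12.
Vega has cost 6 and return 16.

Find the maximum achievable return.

Allowing fractional choices, the relaxed optimum would be about 42.7, but projects are indivisible.
Deneb + Vega: cost 12 + 6 = 18 ≤ 20, return 16 + 16 = 32.
Capella + Atlas + Vega: cost 7 + 3 + 6 = 16 ≤ 20, return 9 + 12 + 16 = 37.
Best is Capella, Atlas, and Vega with total return 37.

37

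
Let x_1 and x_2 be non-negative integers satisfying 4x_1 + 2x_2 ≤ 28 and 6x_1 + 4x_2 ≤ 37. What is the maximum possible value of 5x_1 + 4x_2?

The continuous relaxation peaks at (0, 9.25) with value 37.00; rounding to a feasible lattice point costs some objective.
(x_1,x_2)=(0,9) is feasible, giving 36.
(x_1,x_2)=(0,8) is feasible, giving 32.
No feasible integer point exceeds 36.

36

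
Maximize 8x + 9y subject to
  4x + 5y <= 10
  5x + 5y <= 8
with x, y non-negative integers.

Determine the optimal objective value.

9

The continuous relaxation peaks at (0, 1.6) with value 14.40; rounding to a feasible lattice point costs some objective.
(x,y)=(0,1): 4·0+5·1=5≤10, 5·0+5·1=5≤8, objective 9.
(x,y)=(1,0): 4·1+5·0=4≤10, 5·1+5·0=5≤8, objective 8.
Maximum is 9 at (x,y)=(0,1).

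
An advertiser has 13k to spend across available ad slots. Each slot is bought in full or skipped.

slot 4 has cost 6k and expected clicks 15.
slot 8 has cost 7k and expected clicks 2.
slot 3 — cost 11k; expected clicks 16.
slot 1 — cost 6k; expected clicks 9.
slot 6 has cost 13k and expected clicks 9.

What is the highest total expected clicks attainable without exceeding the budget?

24

This is an integer program with binary decision variables.
slot 4 + slot 1: cost 6 + 6 = 12 ≤ 13, expected clicks 15 + 9 = 24.
slot 3: cost 11 ≤ 13, expected clicks 16.
slot 4 + slot 8: cost 6 + 7 = 13 ≤ 13, expected clicks 15 + 2 = 17.
Best is slot 4 and slot 1 with total expected clicks 24.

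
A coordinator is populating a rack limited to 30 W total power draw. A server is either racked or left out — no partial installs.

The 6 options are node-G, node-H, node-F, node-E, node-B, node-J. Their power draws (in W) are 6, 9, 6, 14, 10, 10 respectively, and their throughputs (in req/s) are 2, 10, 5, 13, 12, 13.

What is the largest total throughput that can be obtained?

35

Take node-H, node-B, and node-J: power draw 9 + 10 + 10 = 29 ≤ 30, throughput 10 + 12 + 13 = 35.
No other feasible combination does better.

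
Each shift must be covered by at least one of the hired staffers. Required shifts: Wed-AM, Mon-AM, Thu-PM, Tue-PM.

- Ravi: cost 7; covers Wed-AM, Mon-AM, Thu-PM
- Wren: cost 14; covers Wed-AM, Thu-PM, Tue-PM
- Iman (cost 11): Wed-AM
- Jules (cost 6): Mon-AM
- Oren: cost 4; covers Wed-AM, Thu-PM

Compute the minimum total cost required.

This is a weighted set-cover instance.
The greedy cost-per-new-shift heuristic would pick Oren, Jules, and Wren for 24, but a cheaper cover exists.
Choose Wren and Jules: together they cover Wed-AM, Mon-AM, Thu-PM, Tue-PM — every shift.
Total cost: 14 + 6 = 20.
No cover costs less than 20.

20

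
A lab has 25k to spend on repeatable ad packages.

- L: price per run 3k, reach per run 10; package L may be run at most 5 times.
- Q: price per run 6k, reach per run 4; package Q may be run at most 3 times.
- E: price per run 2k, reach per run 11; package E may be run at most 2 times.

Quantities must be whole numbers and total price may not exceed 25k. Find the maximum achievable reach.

5×L, 1×Q, and 2×E: price 25 ≤ 25, reach 5·10 + 1·4 + 2·11 = 76.
5×L and 2×E: price 19 ≤ 25, reach 5·10 + 2·11 = 72.
Best is 76.

76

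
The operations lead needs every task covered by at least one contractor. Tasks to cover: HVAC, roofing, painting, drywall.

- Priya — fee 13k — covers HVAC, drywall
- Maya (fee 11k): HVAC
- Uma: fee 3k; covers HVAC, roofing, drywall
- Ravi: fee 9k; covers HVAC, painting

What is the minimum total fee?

12

Choose Uma and Ravi: together they cover HVAC, roofing, painting, drywall — every task.
Total fee: 3 + 9 = 12.
No cover costs less than 12.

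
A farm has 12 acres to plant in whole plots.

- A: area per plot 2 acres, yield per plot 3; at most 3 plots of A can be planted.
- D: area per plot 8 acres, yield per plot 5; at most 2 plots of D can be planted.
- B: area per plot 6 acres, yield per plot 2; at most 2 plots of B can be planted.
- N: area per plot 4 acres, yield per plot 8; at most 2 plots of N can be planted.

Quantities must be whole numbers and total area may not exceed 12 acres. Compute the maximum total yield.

22

1×A and 2×N: area 10 ≤ 12, yield 1·3 + 2·8 = 19.
2×A and 2×N: area 12 ≤ 12, yield 2·3 + 2·8 = 22.
Best is 22.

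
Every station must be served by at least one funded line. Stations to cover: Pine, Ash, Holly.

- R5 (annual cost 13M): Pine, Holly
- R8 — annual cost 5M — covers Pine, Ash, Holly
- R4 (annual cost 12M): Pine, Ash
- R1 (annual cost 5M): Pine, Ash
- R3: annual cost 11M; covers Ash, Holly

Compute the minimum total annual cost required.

5

R8 alone covers Pine, Ash, Holly — every station.
Total annual cost: 5.
No cover costs less than 5.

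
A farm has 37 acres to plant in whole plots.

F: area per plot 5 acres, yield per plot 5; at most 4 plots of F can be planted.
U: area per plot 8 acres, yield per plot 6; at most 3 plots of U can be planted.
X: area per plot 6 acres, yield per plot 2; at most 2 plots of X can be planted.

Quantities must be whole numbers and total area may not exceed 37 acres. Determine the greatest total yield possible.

F has the best ratio (5/5); taking only F gives at most 4×5 = 20 (stopped by the supply cap of 4).
Mixing does better — 4×F and 2×U: area 36 ≤ 37, yield 4·5 + 2·6 = 32.

32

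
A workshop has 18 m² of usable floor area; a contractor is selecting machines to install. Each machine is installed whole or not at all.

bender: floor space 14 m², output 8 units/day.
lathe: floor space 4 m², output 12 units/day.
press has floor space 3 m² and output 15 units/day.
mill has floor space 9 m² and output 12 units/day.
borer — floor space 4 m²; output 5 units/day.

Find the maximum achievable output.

Allowing fractional choices, the relaxed optimum would be about 41.5, but machines are indivisible.
lathe + press + borer: floor space 4 + 3 + 4 = 11 ≤ 18, output 12 + 15 + 5 = 32.
lathe + press + mill: floor space 4 + 3 + 9 = 16 ≤ 18, output 12 + 15 + 12 = 39.
press + mill + borer: floor space 3 + 9 + 4 = 16 ≤ 18, output 15 + 12 + 5 = 32.
Best is lathe, press, and mill with total output 39.

39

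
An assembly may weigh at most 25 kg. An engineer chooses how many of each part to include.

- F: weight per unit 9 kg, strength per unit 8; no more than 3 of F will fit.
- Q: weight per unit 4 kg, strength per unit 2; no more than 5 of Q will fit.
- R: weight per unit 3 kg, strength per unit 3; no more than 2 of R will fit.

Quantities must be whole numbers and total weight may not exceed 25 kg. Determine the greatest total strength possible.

Take 2×F and 2×R: weight 24 ≤ 25, strength 2·8 + 2·3 = 22.
R has the best ratio (3/3) and is taken to its limit of 2; remaining capacity is filled optimally with the others.

22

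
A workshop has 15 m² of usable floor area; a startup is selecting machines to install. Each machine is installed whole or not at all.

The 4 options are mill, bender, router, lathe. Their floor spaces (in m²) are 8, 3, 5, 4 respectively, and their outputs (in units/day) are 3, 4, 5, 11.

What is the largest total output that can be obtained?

20

Treat it as a binary knapsack problem.
bender + router + lathe: floor space 3 + 5 + 4 = 12 ≤ 15, output 4 + 5 + 11 = 20.
mill + bender + lathe: floor space 8 + 3 + 4 = 15 ≤ 15, output 3 + 4 + 11 = 18.
Best is bender, router, and lathe with total output 20.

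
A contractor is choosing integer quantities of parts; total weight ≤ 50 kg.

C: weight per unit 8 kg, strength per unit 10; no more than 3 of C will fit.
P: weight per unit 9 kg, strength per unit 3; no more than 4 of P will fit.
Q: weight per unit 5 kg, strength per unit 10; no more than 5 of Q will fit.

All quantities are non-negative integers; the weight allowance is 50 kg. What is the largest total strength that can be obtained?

This is a bounded integer knapsack.
Take 3×C and 5×Q: weight 49 ≤ 50, strength 3·10 + 5·10 = 80.
Q has the best ratio (10/5) and is taken to its limit of 5; remaining capacity is filled optimally with the others.

80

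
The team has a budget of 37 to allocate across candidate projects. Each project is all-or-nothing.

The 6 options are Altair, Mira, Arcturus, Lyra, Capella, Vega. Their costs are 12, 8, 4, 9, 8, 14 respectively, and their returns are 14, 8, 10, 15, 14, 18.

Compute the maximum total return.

57

Altair + Arcturus + Lyra + Capella: cost 12 + 4 + 9 + 8 = 33 ≤ 37, return 14 + 10 + 15 + 14 = 53.
Arcturus + Lyra + Capella + Vega: cost 4 + 9 + 8 + 14 = 35 ≤ 37, return 10 + 15 + 14 + 18 = 57.
Best is Arcturus, Lyra, Capella, and Vega with total return 57.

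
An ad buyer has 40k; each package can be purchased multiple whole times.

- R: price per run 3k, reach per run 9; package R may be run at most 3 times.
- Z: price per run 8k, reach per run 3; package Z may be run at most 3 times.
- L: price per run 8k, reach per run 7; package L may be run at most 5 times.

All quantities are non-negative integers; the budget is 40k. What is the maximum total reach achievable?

R has the best ratio (9/3); taking only R gives at most 3×9 = 27 (stopped by the supply cap of 3).
Mixing does better — 3×R and 3×L: price 33 ≤ 40, reach 3·9 + 3·7 = 48.

48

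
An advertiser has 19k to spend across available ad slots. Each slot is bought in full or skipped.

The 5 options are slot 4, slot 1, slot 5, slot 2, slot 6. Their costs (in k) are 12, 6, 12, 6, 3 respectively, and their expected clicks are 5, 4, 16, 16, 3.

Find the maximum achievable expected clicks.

slot 4 + slot 2: cost 12 + 6 = 18 ≤ 19, expected clicks 5 + 16 = 21.
slot 1 + slot 2 + slot 6: cost 6 + 6 + 3 = 15 ≤ 19, expected clicks 4 + 16 + 3 = 23.
slot 5 + slot 2: cost 12 + 6 = 18 ≤ 19, expected clicks 16 + 16 = 32.
Best is slot 5 and slot 2 with total expected clicks 32.

32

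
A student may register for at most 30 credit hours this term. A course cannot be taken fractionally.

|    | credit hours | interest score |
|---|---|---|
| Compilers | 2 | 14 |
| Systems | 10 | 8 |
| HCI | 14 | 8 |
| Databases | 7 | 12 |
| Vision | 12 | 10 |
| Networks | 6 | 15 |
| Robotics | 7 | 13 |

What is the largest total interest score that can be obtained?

Allowing fractional choices, the relaxed optimum would be about 60.7, but courses are indivisible.
Compilers + Vision + Networks + Robotics: credit hours 2 + 12 + 6 + 7 = 27 ≤ 30, interest score 14 + 10 + 15 + 13 = 52.
Compilers + Databases + Networks + Robotics: credit hours 2 + 7 + 6 + 7 = 22 ≤ 30, interest score 14 + 12 + 15 + 13 = 54.
Compilers + Databases + Vision + Networks: credit hours 2 + 7 + 12 + 6 = 27 ≤ 30, interest score 14 + 12 + 10 + 15 = 51.
Best is Compilers, Databases, Networks, and Robotics with total interest score 54.

54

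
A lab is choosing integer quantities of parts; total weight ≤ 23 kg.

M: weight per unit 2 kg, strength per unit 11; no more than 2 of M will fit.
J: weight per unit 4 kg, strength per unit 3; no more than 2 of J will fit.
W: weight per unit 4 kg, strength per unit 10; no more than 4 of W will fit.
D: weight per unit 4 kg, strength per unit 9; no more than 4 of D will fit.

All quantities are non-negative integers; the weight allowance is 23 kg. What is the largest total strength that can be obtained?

62

2×M, 3×W, and 1×D: weight 20 ≤ 23, strength 2·11 + 3·10 + 1·9 = 61.
2×M and 4×W: weight 20 ≤ 23, strength 2·11 + 4·10 = 62.
Best is 62.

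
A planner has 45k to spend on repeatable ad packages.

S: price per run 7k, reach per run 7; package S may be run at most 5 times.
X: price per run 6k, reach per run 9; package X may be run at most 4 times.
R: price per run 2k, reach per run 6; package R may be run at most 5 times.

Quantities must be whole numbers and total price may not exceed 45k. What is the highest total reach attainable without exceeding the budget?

R has the best ratio (6/2); taking only R gives at most 5×6 = 30 (stopped by the supply cap of 5).
Mixing does better — 1×S, 4×X, and 5×R: price 41 ≤ 45, reach 1·7 + 4·9 + 5·6 = 73.

73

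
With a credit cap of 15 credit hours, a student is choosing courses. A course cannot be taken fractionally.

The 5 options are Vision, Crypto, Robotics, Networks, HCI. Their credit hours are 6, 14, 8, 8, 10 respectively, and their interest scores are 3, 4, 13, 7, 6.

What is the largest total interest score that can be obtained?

16

This is a 0-1 knapsack instance.
Vision + Networks: credit hours 6 + 8 = 14 ≤ 15, interest score 3 + 7 = 10.
Robotics: credit hours 8 ≤ 15, interest score 13.
Vision + Robotics: credit hours 6 + 8 = 14 ≤ 15, interest score 3 + 13 = 16.
Best is Vision and Robotics with total interest score 16.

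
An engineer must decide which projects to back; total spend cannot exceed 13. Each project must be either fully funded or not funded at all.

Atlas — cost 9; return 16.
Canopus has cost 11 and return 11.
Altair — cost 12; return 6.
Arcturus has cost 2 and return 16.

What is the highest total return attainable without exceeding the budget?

32

Atlas + Arcturus: cost 9 + 2 = 11 ≤ 13, return 16 + 16 = 32.
Canopus + Arcturus: cost 11 + 2 = 13 ≤ 13, return 11 + 16 = 27.
Arcturus: cost 2 ≤ 13, return 16.
Best is Atlas and Arcturus with total return 32.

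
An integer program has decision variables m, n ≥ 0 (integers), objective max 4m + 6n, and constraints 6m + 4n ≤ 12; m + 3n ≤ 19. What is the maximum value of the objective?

18

(m,n)=(0,3): 6·0+4·3=12≤12, 1·0+3·3=9≤19, objective 18.
(m,n)=(0,2): 6·0+4·2=8≤12, 1·0+3·2=6≤19, objective 12.
The best lattice point is (0,3), giving 18.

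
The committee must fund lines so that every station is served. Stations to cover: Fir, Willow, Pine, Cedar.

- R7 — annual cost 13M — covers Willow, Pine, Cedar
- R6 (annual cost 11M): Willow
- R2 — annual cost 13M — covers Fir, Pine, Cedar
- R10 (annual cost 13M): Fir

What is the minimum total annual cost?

24

Choose R6 and R2: together they cover Fir, Willow, Pine, Cedar — every station.
Total annual cost: 11 + 13 = 24.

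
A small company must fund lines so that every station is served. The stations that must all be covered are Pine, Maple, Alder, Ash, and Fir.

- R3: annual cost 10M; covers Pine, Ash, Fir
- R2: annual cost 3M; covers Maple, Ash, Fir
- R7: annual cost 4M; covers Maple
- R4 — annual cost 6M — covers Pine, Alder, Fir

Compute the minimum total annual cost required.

9

Choose R2 and R4: together they cover Pine, Maple, Alder, Ash, Fir — every station.
Total annual cost: 3 + 6 = 9.
No cover costs less than 9.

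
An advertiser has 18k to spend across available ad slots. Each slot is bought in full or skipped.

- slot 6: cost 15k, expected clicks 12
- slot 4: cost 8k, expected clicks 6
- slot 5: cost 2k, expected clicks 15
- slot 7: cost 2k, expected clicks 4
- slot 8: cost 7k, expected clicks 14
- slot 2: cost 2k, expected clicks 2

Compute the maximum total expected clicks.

slot 5 + slot 7 + slot 8: cost 2 + 2 + 7 = 11 ≤ 18, expected clicks 15 + 4 + 14 = 33.
slot 4 + slot 5 + slot 8: cost 8 + 2 + 7 = 17 ≤ 18, expected clicks 6 + 15 + 14 = 35.
slot 5 + slot 7 + slot 8 + slot 2: cost 2 + 2 + 7 + 2 = 13 ≤ 18, expected clicks 15 + 4 + 14 + 2 = 35.
The maximum expected clicks is 35; one optimal choice is slot 5, slot 7, slot 8, and slot 2.

35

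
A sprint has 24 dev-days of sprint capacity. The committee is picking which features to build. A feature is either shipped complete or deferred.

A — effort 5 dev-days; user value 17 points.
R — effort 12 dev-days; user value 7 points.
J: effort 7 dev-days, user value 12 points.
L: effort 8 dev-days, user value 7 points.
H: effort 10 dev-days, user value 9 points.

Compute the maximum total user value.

38

Take A, J, and H: effort 5 + 7 + 10 = 22 ≤ 24, user value 17 + 12 + 9 = 38.
No other feasible combination does better.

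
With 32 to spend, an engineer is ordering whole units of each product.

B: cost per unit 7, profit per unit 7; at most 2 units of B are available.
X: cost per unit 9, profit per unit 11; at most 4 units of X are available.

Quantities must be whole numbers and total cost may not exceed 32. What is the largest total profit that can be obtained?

3×X: cost 27 ≤ 32, profit 3·11 = 33.
2×B and 2×X: cost 32 ≤ 32, profit 2·7 + 2·11 = 36.
Best is 36.

36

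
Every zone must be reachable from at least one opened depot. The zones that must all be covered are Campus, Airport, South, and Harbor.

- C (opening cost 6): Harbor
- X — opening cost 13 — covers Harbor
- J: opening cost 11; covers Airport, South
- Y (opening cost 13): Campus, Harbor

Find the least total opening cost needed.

24

Choose J and Y: together they cover Campus, Airport, South, Harbor — every zone.
Total opening cost: 11 + 13 = 24.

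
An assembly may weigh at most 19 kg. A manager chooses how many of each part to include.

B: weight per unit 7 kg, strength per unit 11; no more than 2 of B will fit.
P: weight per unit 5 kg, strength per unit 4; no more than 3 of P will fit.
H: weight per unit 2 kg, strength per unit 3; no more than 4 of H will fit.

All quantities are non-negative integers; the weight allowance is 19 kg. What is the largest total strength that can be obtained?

B has the best ratio (11/7); taking only B gives at most 2×11 = 22 (stopped by the weight limit).
Mixing does better — 2×B and 2×H: weight 18 ≤ 19, strength 2·11 + 2·3 = 28.

28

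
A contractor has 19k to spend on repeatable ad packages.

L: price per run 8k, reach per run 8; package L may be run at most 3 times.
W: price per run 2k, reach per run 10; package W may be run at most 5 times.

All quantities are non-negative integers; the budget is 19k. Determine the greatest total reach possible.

58

Take 1×L and 5×W: price 18 ≤ 19, reach 1·8 + 5·10 = 58.
W has the best ratio (10/2) and is taken to its limit of 5; remaining capacity is filled optimally with the others.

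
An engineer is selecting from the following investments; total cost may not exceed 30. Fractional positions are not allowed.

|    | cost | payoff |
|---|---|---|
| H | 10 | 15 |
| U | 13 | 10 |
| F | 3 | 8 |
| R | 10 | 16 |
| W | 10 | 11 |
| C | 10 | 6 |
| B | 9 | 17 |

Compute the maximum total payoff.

Allowing fractional choices, the relaxed optimum would be about 53.0, but investments are indivisible.
R + W + B: cost 10 + 10 + 9 = 29 ≤ 30, payoff 16 + 11 + 17 = 44.
H + R + B: cost 10 + 10 + 9 = 29 ≤ 30, payoff 15 + 16 + 17 = 48.
Best is H, R, and B with total payoff 48.

48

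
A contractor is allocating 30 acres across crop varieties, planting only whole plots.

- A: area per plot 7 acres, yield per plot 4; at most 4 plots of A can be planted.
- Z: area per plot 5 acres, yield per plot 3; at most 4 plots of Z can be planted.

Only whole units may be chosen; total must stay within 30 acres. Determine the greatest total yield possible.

Z has the best ratio (3/5); taking only Z gives at most 4×3 = 12 (stopped by the supply cap of 4).
Mixing does better — 2×A and 3×Z: area 29 ≤ 30, yield 2·4 + 3·3 = 17.

17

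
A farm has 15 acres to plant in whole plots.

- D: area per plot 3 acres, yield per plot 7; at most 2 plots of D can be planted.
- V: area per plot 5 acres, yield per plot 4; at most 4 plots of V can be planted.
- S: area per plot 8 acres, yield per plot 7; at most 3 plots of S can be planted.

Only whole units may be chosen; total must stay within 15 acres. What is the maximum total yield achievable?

21

2×D and 1×S: area 14 ≤ 15, yield 2·7 + 1·7 = 21.
2×D and 1×V: area 11 ≤ 15, yield 2·7 + 1·4 = 18.
Best is 21.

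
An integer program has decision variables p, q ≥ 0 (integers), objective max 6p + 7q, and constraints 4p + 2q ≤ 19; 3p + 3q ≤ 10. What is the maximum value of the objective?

21

(p,q)=(0,3): 4·0+2·3=6≤19, 3·0+3·3=9≤10, objective 21.
(p,q)=(1,2): 4·1+2·2=8≤19, 3·1+3·2=9≤10, objective 20.
(p,q)=(0,2): 4·0+2·2=4≤19, 3·0+3·2=6≤10, objective 14.
The best lattice point is (0,3), giving 21.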